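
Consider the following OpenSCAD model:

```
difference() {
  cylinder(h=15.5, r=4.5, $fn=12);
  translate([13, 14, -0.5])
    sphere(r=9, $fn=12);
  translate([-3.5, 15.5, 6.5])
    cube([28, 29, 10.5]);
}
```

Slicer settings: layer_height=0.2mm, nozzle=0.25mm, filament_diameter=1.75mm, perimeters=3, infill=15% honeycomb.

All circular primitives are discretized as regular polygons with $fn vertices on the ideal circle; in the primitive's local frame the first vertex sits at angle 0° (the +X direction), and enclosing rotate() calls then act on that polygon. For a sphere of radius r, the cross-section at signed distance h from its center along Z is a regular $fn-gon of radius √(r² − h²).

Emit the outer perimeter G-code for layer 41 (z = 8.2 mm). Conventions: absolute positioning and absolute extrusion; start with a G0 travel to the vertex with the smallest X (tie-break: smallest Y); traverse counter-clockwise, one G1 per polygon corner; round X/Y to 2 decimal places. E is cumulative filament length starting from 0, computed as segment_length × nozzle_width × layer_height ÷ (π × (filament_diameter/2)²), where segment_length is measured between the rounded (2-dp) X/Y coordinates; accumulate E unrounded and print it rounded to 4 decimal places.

G0 X-4.50 Y0.00 Z8.20
G1 X-3.90 Y-2.25 E0.0484
G1 X-2.25 Y-3.90 E0.0969
G1 X0.00 Y-4.50 E0.1453
G1 X2.25 Y-3.90 E0.1937
G1 X3.90 Y-2.25 E0.2422
G1 X4.50 Y0.00 E0.2906
G1 X3.90 Y2.25 E0.3390
G1 X2.25 Y3.90 E0.3876
G1 X0.00 Y4.50 E0.4360
G1 X-2.25 Y3.90 E0.4844
G1 X-3.90 Y2.25 E0.5329
G1 X-4.50 Y0.00 E0.5813

At z = 8.2 mm: the r=4.5 cylinder contributes a regular 12-gon of circumradius 4.5; the r=9 sphere at (13, 14) contributes a regular 12-gon of circumradius √(9²−8.7²) = 2.304; the 28×29 cube at (-3.5, 15.5) contributes its full rectangle; Subtracting the remaining from the first: starting from the r=4.5 cylinder, the r=9 sphere at (13, 14) misses the remaining region (no effect); the 28×29 cube at (-3.5, 15.5) misses the remaining region (no effect) — 1 connected region. The outline is a single polygon with 12 vertices. Extrusion per mm of travel: 0.25 × 0.2 / (π × 0.875²) = 0.020788. Accumulating E over each segment gives final E = 0.5813.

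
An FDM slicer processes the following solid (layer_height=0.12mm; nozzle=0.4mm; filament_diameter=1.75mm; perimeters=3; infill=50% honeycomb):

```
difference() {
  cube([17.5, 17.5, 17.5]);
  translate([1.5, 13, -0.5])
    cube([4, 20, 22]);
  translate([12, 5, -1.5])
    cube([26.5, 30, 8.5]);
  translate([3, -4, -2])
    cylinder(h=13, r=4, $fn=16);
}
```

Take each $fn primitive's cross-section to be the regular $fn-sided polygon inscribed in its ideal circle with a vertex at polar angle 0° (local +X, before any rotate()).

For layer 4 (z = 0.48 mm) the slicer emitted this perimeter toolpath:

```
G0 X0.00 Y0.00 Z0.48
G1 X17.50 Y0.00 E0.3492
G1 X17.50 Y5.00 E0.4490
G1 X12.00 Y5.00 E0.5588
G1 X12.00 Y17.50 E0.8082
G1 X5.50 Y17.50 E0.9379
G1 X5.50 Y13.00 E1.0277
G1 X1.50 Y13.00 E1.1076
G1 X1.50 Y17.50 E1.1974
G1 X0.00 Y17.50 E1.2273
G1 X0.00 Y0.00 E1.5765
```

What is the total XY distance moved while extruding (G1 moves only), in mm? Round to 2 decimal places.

Sum the Euclidean lengths of each G1 segment: total = 79.00 mm.

79.00 mm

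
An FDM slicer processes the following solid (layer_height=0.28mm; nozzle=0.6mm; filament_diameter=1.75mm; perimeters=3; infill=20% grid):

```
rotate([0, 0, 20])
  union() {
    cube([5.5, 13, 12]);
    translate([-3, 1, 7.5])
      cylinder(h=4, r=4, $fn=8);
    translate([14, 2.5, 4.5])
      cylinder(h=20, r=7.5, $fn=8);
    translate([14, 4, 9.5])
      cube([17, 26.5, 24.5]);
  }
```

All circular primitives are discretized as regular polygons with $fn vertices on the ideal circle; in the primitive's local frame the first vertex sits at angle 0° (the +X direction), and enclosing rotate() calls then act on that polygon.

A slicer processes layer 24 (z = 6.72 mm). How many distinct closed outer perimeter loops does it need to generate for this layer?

2

At z = 6.72 mm: the cube (footprint 5.5×13) is included at this height; the cylinder at (-3, 1) does not reach this height (z outside [7.5, 11.5]); the cylinder at (14, 2.5): section is a regular 8-gon, circumradius r=7.5; the cube at (14, 4) is absent (z outside [9.5, 34]); Combining (union): the 2 present regions are separate (no shared area or edge), so areas and boundary lengths simply add and each stays a separate island — 2 connected regions; (rotated 20° about Z; rotation is an isometry so areas/perimeters/island counts are preserved). The result has 2 disconnected regions.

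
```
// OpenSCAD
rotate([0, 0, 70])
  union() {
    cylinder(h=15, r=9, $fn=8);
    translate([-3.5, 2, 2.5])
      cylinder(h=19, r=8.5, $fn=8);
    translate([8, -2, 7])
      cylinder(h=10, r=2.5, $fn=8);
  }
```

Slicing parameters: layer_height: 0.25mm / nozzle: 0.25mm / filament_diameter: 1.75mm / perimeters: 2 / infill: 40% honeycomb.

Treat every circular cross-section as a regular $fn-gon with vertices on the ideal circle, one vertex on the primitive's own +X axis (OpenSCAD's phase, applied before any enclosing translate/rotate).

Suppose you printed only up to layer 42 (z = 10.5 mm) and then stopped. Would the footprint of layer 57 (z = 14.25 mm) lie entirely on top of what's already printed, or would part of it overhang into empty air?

Compare the two slices. At z = 10.5: the r=9 cylinder contributes a regular 8-gon of circumradius 9 (area = (8/2)·9.000²·sin(360°/8) = 229.10 mm²); the r=8.5 cylinder at (-3.5, 2) contributes a regular 8-gon of circumradius 8.5 (area = (8/2)·8.500²·sin(360°/8) = 204.35 mm²); the r=2.5 cylinder at (8, -2) gives a regular 8-gon of circumradius 2.5 (constant along its height) (area = (8/2)·2.500²·sin(360°/8) = 17.68 mm²); Combining (union): the regions partially overlap — summed areas 451.13 mm² minus the doubly-counted overlap 159.71 mm² gives 291.42 mm² — area = 291.42 mm²; (rotated 70° about Z; rotation is an isometry so areas/perimeters/island counts are preserved). At z = 14.25: the r=9 cylinder gives a regular 8-gon of circumradius 9 (constant along its height) (area = (8/2)·9.000²·sin(360°/8) = 229.10 mm²); the r=8.5 cylinder at (-3.5, 2) contributes a regular 8-gon of circumradius 8.5 (area = (8/2)·8.500²·sin(360°/8) = 204.35 mm²); the r=2.5 cylinder at (8, -2) gives a regular 8-gon of circumradius 2.5 (constant along its height) (area = (8/2)·2.500²·sin(360°/8) = 17.68 mm²); Merging all regions: the regions partially overlap — summed areas 451.13 mm² minus the doubly-counted overlap 159.71 mm² gives 291.42 mm² — area = 291.42 mm²; (rotated 70° about Z; rotation is an isometry so areas/perimeters/island counts are preserved). Checking containment: the cross-section at z = 14.25 is a subset of the cross-section at z = 10.5.

entirely on top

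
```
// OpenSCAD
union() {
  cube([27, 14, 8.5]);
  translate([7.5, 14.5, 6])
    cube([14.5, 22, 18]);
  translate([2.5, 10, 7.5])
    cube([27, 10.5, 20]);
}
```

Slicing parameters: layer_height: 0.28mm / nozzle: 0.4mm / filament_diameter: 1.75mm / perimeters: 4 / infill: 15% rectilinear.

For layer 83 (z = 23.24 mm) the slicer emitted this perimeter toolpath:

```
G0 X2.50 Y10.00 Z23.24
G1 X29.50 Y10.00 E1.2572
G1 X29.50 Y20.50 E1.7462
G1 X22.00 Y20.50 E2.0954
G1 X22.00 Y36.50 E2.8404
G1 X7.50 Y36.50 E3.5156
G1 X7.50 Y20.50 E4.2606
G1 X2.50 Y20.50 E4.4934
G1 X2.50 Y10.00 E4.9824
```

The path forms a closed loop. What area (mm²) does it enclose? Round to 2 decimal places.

515.50 mm²

Apply the shoelace formula to the sequence of (X, Y) vertices; enclosed area = 515.50 mm².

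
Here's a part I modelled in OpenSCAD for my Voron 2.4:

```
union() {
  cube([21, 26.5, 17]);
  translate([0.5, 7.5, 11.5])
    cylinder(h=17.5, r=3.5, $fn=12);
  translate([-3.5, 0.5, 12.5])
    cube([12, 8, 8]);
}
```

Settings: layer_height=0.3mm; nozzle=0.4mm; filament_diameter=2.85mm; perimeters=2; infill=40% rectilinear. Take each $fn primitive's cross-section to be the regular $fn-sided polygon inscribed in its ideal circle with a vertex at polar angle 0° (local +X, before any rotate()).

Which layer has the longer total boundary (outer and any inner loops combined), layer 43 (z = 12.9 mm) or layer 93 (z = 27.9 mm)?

layer 43 (z = 12.9 mm)

Layer 43 (z = 12.9): the cube is present — its section is the full 21×26.5 rectangle (perimeter 95.00 mm); the r=3.5 cylinder at (0.5, 7.5) contributes a regular 12-gon of circumradius 3.5 (perimeter = 2·12·3.500·sin(180°/12) = 21.74 mm); the cube at (-3.5, 0.5) is present — its section is the full 12×8 rectangle (perimeter 40.00 mm); Taking the union: the regions partially overlap (shared area 100.15 mm²), so the edge portions inside another operand are dropped and the merged outline is re-measured after clipping — boundary = 100.78 mm. So its perimeter = 100.78 mm. Layer 93 (z = 27.9): the cube is absent (z outside [0, 17]); the r=3.5 cylinder at (0.5, 7.5) contributes a regular 12-gon of circumradius 3.5 (perimeter = 2·12·3.500·sin(180°/12) = 21.74 mm); the cube at (-3.5, 0.5) does not reach this height (z outside [12.5, 20.5]); Combining (union): only the r=3.5 cylinder at (0.5, 7.5) is present, so the union is just that shape — boundary = 21.74 mm. So its perimeter = 21.74 mm. Layer 43 is larger (100.78 vs 21.74 mm).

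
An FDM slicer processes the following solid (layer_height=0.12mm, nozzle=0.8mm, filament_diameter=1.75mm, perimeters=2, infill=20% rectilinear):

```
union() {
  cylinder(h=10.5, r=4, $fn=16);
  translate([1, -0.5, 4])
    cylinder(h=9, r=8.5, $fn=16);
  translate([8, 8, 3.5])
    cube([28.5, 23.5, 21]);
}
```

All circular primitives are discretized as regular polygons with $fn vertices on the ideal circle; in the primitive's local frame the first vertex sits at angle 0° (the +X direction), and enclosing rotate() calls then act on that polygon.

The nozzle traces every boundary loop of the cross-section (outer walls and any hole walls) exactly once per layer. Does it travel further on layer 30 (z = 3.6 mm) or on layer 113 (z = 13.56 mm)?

Layer 30 (z = 3.6): the r=4 cylinder contributes a regular 16-gon of circumradius 4 (perimeter = 2·16·4.000·sin(180°/16) = 24.97 mm); the cylinder at (1, -0.5) does not reach this height (z outside [4, 13]); the cube at (8, 8) is present — its section is the full 28.5×23.5 rectangle (perimeter 104.00 mm); Merging all regions: the 2 present regions are separate (no shared area or edge), so areas and boundary lengths simply add and each stays a separate island — boundary = 128.97 mm. So its perimeter = 128.97 mm. Layer 113 (z = 13.56): the cylinder is not intersected at this z (z outside [0, 10.5]); the cylinder at (1, -0.5) does not reach this height (z outside [4, 13]); the 28.5×23.5 cube at (8, 8) contributes its full rectangle (perimeter 104.00 mm); Combining (union): only the 28.5×23.5 cube at (8, 8) is present, so the union is just that shape — boundary = 104.00 mm. So its perimeter = 104.00 mm. Layer 30 is larger (128.97 vs 104.00 mm).

layer 30 (z = 3.6 mm)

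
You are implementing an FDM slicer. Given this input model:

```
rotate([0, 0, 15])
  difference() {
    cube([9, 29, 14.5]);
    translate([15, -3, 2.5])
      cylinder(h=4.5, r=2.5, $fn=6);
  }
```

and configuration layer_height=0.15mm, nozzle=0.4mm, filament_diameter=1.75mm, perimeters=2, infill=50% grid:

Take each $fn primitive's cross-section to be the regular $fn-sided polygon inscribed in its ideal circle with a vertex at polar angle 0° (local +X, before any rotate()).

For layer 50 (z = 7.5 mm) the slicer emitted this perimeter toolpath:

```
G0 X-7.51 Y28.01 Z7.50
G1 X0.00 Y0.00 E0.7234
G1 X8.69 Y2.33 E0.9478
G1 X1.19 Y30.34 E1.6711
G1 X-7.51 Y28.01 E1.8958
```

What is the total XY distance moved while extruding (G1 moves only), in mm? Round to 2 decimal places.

76.00 mm

Sum the Euclidean lengths of each G1 segment: total = 76.00 mm.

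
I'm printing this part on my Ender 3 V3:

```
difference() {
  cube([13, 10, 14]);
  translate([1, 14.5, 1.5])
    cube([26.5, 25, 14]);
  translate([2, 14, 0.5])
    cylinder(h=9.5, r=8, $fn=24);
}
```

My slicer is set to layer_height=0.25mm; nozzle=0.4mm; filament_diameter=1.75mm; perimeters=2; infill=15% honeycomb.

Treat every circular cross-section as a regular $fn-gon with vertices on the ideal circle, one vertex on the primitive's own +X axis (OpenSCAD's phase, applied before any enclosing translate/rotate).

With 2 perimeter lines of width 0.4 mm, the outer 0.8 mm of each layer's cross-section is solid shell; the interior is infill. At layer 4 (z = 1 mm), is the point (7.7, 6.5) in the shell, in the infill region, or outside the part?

infill

At z = 1 mm: the 13×10 cube contributes its full rectangle; the cube at (1, 14.5) is not intersected at this z (z outside [1.5, 15.5]); the r=8 cylinder at (2, 14) gives a regular 24-gon of circumradius 8 (constant along its height); After the difference (first − rest): starting from the 13×10 cube, the r=8 cylinder at (2, 14) partially overlaps it — only the 27.01 mm² overlap (of its 198.77 mm²) is removed, clipping the outline — 1 connected region. Overall, the cross-section is a single solid region. The nearest boundary edge runs (6.00, 7.07)→(7.66, 8.34); distance from the point to it = 1.49 mm. The point is inside the cross-section and 1.49 mm from the nearest boundary — more than the 0.8 mm shell width (2 × 0.4), so it's in the infill interior.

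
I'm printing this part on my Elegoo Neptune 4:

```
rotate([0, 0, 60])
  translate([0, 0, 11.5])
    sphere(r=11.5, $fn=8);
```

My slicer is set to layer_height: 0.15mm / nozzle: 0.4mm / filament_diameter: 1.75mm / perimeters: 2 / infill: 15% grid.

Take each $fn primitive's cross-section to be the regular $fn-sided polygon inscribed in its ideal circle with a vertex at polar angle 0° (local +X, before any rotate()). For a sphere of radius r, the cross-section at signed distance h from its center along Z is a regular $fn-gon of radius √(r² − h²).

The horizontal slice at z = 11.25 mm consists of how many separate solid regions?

At z = 11.25 mm: the sphere: section is a regular 8-gon, circumradius = √(r²−h²) = √(11.5²−0.25²) = 11.497; (whole slice rotated 60° about Z — lengths, areas and connectivity unchanged). The result has 1 disconnected region.

1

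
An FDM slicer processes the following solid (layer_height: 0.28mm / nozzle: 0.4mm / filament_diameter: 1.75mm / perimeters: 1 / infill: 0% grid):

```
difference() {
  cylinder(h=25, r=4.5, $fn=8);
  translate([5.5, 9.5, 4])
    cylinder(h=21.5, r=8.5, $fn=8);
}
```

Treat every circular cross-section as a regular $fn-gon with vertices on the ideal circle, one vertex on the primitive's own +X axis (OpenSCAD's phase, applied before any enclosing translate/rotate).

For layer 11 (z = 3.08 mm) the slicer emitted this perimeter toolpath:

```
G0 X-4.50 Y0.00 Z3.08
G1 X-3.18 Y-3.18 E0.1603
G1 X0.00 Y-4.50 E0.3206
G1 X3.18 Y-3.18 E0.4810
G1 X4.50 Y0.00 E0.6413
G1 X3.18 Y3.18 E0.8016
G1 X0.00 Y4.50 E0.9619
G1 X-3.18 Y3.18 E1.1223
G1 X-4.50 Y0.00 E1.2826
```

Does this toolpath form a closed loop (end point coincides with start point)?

yes

Start point (G0): (-4.50, 0.00). End point (last G1): the path returns to the start — closed.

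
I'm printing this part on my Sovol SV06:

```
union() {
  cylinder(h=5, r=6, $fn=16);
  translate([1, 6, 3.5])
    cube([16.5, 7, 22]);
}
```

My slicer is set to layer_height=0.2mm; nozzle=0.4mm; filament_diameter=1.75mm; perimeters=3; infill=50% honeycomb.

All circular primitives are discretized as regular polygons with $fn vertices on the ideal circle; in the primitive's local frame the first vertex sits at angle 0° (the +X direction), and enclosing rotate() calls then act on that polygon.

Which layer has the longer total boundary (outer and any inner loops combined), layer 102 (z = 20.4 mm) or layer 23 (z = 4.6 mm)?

layer 23 (z = 4.6 mm)

Layer 102 (z = 20.4): the cylinder does not reach this height (z outside [0, 5]); the 16.5×7 cube at (1, 6) contributes its full rectangle (perimeter 47.00 mm); Taking the union: only the 16.5×7 cube at (1, 6) is present, so the union is just that shape — boundary = 47.00 mm. So its perimeter = 47.00 mm. Layer 23 (z = 4.6): the r=6 cylinder gives a regular 16-gon of circumradius 6 (constant along its height) (perimeter = 2·16·6.000·sin(180°/16) = 37.46 mm); the 16.5×7 cube at (1, 6) contributes its full rectangle (perimeter 47.00 mm); Taking the union: the 2 present regions are separate (no shared area or edge), so areas and boundary lengths simply add and each stays a separate island — boundary = 84.46 mm. So its perimeter = 84.46 mm. Layer 23 is larger (84.46 vs 47.00 mm).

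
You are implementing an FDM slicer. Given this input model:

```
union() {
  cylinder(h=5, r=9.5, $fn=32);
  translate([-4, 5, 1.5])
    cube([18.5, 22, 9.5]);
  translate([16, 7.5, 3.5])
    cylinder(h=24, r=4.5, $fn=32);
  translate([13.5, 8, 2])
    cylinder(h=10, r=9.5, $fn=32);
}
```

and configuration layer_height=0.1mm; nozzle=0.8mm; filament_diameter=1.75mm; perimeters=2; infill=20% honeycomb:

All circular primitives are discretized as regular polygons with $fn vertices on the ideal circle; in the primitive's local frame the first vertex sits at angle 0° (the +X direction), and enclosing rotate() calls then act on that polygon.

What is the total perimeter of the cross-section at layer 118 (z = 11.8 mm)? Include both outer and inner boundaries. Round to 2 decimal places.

59.59 mm

At z = 11.8 mm: the cylinder is absent (z outside [0, 5]); the cube at (-4, 5) is absent (z outside [1.5, 11]); the r=4.5 cylinder at (16, 7.5) contributes a regular 32-gon of circumradius 4.5 (perimeter = 2·32·4.500·sin(180°/32) = 28.23 mm); the r=9.5 cylinder at (13.5, 8) gives a regular 32-gon of circumradius 9.5 (constant along its height) (perimeter = 2·32·9.500·sin(180°/32) = 59.59 mm); Merging all regions: the r=4.5 cylinder at (16, 7.5) lies entirely inside the r=9.5 cylinder at (13.5, 8), so the union is just the r=9.5 cylinder at (13.5, 8) — boundary = 59.59 mm. Overall, the cross-section is a single solid region. Total boundary length (outer) = 59.59 mm.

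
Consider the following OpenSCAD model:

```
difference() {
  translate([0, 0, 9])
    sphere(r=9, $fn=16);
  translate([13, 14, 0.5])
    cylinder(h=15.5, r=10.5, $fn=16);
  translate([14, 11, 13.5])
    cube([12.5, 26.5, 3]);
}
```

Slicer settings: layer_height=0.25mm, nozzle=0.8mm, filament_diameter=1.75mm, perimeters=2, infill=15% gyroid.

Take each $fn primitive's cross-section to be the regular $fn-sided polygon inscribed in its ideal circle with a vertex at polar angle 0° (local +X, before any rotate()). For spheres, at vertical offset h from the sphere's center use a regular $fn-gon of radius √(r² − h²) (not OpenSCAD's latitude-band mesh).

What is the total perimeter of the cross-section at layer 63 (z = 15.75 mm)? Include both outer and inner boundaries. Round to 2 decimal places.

At z = 15.75 mm: the r=9 sphere slices to a regular 16-gon of circumradius 5.953 (√(r²−h²) with h=6.75 from center) (perimeter = 2·16·5.953·sin(180°/16) = 37.16 mm); the r=10.5 cylinder at (13, 14) contributes a regular 16-gon of circumradius 10.5 (perimeter = 2·16·10.500·sin(180°/16) = 65.55 mm); the cube at (14, 11) (footprint 12.5×26.5) is included at this height (perimeter 78.00 mm); After the difference (first − rest): starting from the r=9 sphere, the r=10.5 cylinder at (13, 14) misses the remaining region (no effect); the 12.5×26.5 cube at (14, 11) misses the remaining region (no effect) — boundary = 37.16 mm. Overall, the cross-section is a single solid region. Total boundary length (outer) = 37.16 mm.

37.16 mm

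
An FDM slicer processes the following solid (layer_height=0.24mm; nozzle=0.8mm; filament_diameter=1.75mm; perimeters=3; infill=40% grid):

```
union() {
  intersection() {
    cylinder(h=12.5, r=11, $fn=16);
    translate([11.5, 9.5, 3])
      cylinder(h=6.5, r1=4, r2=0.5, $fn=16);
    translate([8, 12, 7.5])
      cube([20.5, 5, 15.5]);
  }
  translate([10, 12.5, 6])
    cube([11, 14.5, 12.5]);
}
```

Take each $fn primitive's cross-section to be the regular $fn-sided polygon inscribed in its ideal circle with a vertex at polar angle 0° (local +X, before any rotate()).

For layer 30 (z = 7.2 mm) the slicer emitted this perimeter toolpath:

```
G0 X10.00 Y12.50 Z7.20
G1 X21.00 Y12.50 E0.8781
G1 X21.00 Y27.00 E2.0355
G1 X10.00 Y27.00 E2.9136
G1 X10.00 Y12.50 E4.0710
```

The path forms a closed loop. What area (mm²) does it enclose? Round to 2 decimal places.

159.50 mm²

Apply the shoelace formula to the sequence of (X, Y) vertices; enclosed area = 159.50 mm².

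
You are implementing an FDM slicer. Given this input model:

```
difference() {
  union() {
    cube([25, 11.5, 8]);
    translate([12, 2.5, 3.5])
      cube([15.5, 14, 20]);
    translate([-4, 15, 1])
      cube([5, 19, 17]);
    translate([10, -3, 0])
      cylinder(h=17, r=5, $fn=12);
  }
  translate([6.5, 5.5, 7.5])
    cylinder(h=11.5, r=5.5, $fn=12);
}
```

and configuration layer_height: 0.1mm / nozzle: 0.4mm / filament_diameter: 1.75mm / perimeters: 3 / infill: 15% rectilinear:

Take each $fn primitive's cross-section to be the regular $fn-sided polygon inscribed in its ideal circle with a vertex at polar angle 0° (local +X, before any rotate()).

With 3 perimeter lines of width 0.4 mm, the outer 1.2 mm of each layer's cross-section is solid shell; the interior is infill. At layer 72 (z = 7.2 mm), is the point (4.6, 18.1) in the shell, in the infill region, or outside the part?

At z = 7.2 mm: the cube (footprint 25×11.5) is included at this height; the 15.5×14 cube at (12, 2.5) contributes its full rectangle; the cube at (-4, 15) is present — its section is the full 5×19 rectangle; the cylinder at (10, -3): section is a regular 12-gon, circumradius r=5; Combining (union): the regions partially overlap (shared area 127.09 mm²), so overlapping operands fuse into one piece — 2 connected regions; the cylinder at (6.5, 5.5) does not reach this height (z outside [7.5, 19]); Taking the first minus the rest: none of the subtracted shapes is present at this height, so the result so far is unchanged — 2 connected regions. Overall, the cross-section has 2 separate islands. The nearest boundary edge runs (1.00, 34.00)→(1.00, 15.00); distance from the point to it = 3.60 mm. The point is not inside any of the regions above, so it lies outside the cross-section (3.60 mm from the nearest boundary).

outside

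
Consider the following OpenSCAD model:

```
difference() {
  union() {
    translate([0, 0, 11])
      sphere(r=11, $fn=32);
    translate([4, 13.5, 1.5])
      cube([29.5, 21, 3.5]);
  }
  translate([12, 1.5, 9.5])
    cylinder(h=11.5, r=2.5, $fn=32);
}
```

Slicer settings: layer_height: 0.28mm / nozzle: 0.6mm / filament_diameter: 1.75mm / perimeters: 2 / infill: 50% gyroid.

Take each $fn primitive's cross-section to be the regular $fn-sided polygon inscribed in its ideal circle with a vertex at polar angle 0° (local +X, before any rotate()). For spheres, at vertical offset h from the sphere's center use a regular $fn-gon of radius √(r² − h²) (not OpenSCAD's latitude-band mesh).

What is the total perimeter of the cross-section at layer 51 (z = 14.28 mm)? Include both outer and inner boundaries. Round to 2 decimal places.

At z = 14.28 mm: the r=11 sphere slices to a regular 32-gon of circumradius 10.500 (√(r²−h²) with h=3.28 from center) (perimeter = 2·32·10.500·sin(180°/32) = 65.87 mm); the cube at (4, 13.5) is absent (z outside [1.5, 5]); Combining (union): only the r=11 sphere is present, so the union is just that shape — boundary = 65.87 mm; the r=2.5 cylinder at (12, 1.5) gives a regular 32-gon of circumradius 2.5 (constant along its height) (perimeter = 2·32·2.500·sin(180°/32) = 15.68 mm); Taking the first minus the rest: starting from the result so far, the r=2.5 cylinder at (12, 1.5) partially overlaps it — only the 2.08 mm² overlap (of its 19.51 mm²) is removed, clipping the outline — boundary = 66.22 mm. Overall, the cross-section is a single solid region. Total boundary length (outer) = 66.22 mm.

66.22 mm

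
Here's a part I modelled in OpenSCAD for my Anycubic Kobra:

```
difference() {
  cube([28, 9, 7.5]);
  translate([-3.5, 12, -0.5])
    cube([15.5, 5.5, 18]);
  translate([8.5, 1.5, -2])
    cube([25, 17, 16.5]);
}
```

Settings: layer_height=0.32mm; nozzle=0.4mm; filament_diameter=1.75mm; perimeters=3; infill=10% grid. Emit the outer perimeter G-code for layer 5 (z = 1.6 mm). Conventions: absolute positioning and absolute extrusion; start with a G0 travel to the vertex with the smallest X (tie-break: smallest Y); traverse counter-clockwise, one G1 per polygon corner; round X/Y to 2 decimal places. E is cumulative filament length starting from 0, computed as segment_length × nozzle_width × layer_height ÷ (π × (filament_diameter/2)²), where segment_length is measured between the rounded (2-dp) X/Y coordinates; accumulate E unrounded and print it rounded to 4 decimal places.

G0 X0.00 Y0.00 Z1.60
G1 X28.00 Y0.00 E1.4901
G1 X28.00 Y1.50 E1.5699
G1 X8.50 Y1.50 E2.6076
G1 X8.50 Y9.00 E3.0067
G1 X0.00 Y9.00 E3.4591
G1 X0.00 Y0.00 E3.9380

At z = 1.6 mm: the cube is present — its section is the full 28×9 rectangle; the cube at (-3.5, 12) is present — its section is the full 15.5×5.5 rectangle; the cube at (8.5, 1.5) (footprint 25×17) is included at this height; Subtracting the remaining from the first: starting from the 28×9 cube, the 15.5×5.5 cube at (-3.5, 12) misses the remaining region (no effect); the 25×17 cube at (8.5, 1.5) partially overlaps it — only the 146.25 mm² overlap (of its 425.00 mm²) is removed, clipping the outline — 1 connected region. The outline is a single polygon with 6 vertices. Extrusion per mm of travel: 0.4 × 0.32 / (π × 0.875²) = 0.053216. Accumulating E over each segment gives final E = 3.9380.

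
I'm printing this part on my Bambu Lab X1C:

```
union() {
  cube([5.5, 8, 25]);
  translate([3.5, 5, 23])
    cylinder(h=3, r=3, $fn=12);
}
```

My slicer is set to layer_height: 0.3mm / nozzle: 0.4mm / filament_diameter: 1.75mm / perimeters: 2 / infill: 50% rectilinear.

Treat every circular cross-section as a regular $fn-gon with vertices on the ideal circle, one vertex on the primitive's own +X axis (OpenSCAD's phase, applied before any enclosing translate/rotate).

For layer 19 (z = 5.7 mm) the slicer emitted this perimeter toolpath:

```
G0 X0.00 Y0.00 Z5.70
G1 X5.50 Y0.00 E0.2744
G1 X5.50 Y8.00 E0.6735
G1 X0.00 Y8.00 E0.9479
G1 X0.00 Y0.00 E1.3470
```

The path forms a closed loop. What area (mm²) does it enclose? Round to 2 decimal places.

Apply the shoelace formula to the sequence of (X, Y) vertices; enclosed area = 44.00 mm².

44.00 mm²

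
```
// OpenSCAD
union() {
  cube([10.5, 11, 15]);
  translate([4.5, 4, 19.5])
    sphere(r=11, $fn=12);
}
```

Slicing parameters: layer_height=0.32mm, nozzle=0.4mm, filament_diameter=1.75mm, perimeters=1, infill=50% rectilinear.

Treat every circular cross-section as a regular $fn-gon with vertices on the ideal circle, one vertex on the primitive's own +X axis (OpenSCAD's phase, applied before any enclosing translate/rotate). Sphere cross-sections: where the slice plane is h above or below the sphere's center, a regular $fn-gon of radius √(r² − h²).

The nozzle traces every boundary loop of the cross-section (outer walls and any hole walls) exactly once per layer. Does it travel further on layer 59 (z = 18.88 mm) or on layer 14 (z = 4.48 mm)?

Layer 59 (z = 18.88): the cube is not intersected at this z (z outside [0, 15]); the r=11 sphere at (4.5, 4) contributes a regular 12-gon of circumradius √(11²−0.62²) = 10.983 (perimeter = 2·12·10.983·sin(180°/12) = 68.22 mm); Taking the union: only the r=11 sphere at (4.5, 4) is present, so the union is just that shape — boundary = 68.22 mm. So its perimeter = 68.22 mm. Layer 14 (z = 4.48): the cube is present — its section is the full 10.5×11 rectangle (perimeter 43.00 mm); the sphere at (4.5, 4) does not reach this height (|z−center|=15.020 > r=11); Combining (union): only the 10.5×11 cube is present, so the union is just that shape — boundary = 43.00 mm. So its perimeter = 43.00 mm. Layer 59 is larger (68.22 vs 43.00 mm).

layer 59 (z = 18.88 mm)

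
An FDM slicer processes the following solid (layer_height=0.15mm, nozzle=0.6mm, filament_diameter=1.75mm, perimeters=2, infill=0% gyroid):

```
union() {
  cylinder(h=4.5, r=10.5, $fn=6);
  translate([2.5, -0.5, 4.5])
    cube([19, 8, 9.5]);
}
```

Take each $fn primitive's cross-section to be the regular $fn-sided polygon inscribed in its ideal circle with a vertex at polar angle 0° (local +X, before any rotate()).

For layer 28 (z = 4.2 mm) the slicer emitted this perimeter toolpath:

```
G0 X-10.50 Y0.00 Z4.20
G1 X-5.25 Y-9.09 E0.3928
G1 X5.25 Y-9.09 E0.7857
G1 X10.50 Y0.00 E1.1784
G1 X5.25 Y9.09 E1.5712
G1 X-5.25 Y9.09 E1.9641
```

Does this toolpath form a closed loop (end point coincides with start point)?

no

Start point (G0): (-10.50, 0.00). End point (last G1): the path does not return to the start — open.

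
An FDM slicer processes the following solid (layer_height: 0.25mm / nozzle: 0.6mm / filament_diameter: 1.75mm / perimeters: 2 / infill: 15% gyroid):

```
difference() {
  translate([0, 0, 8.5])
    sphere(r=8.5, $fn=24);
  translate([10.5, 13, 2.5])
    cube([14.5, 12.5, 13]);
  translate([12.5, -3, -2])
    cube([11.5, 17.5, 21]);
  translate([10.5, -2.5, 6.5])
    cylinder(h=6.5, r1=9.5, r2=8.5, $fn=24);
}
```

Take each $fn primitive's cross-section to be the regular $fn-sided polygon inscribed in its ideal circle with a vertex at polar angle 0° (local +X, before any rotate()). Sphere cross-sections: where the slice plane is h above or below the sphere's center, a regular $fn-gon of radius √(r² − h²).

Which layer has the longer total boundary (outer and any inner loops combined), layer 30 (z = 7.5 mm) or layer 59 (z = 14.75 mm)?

layer 30 (z = 7.5 mm)

Layer 30 (z = 7.5): the r=8.5 sphere slices to a regular 24-gon of circumradius 8.441 (√(r²−h²) with h=1 from center) (perimeter = 2·24·8.441·sin(180°/24) = 52.88 mm); the cube at (10.5, 13) (footprint 14.5×12.5) is included at this height (perimeter 54.00 mm); the 11.5×17.5 cube at (12.5, -3) contributes its full rectangle (perimeter 58.00 mm); the cone at (10.5, -2.5) contributes a regular 24-gon of circumradius 9.346 (interpolated between r1=9.5 and r2=8.5 at t=0.154) (perimeter = 2·24·9.346·sin(180°/24) = 58.56 mm); Subtracting the remaining from the first: starting from the r=8.5 sphere, the 14.5×12.5 cube at (10.5, 13) misses the remaining region (no effect); the 11.5×17.5 cube at (12.5, -3) misses the remaining region (no effect); the cone at (10.5, -2.5) partially overlaps it — only the 67.24 mm² overlap (of its 271.30 mm²) is removed, clipping the outline — boundary = 52.20 mm. So its perimeter = 52.20 mm. Layer 59 (z = 14.75): the sphere: section is a regular 24-gon, circumradius = √(r²−h²) = √(8.5²−6.25²) = 5.761 (perimeter = 2·24·5.761·sin(180°/24) = 36.09 mm); the cube at (10.5, 13) (footprint 14.5×12.5) is included at this height (perimeter 54.00 mm); the cube at (12.5, -3) (footprint 11.5×17.5) is included at this height (perimeter 58.00 mm); the cone at (10.5, -2.5) does not reach this height (z outside [6.5, 13]); After the difference (first − rest): starting from the r=8.5 sphere, the 14.5×12.5 cube at (10.5, 13) misses the remaining region (no effect); the 11.5×17.5 cube at (12.5, -3) misses the remaining region (no effect) — boundary = 36.09 mm. So its perimeter = 36.09 mm. Layer 30 is larger (52.20 vs 36.09 mm).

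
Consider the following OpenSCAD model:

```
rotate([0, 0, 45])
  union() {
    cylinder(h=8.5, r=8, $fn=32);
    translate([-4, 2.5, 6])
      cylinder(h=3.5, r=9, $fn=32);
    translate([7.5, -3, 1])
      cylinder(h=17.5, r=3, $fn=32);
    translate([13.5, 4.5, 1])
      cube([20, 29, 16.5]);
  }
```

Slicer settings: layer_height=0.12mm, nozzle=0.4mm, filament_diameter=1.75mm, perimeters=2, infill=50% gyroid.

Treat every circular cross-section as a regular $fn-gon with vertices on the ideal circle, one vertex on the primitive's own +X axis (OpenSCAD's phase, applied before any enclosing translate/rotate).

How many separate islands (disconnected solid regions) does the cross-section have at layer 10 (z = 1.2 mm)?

2

At z = 1.2 mm: the r=8 cylinder contributes a regular 32-gon of circumradius 8; the cylinder at (-4, 2.5) is not intersected at this z (z outside [6, 9.5]); the r=3 cylinder at (7.5, -3) gives a regular 32-gon of circumradius 3 (constant along its height); the 20×29 cube at (13.5, 4.5) contributes its full rectangle; Taking the union: the regions partially overlap (shared area 12.31 mm²), so overlapping operands fuse into one piece — 2 connected regions; (whole slice rotated 45° about Z — lengths, areas and connectivity unchanged). Overall, the cross-section has 2 separate islands. Island count = 2.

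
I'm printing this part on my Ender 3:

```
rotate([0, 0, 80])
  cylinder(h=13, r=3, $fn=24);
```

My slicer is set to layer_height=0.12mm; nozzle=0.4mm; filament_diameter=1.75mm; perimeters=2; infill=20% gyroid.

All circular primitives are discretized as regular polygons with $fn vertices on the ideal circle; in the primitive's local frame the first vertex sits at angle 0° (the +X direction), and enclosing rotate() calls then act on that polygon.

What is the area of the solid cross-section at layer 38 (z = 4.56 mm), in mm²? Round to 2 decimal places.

27.95 mm²

At z = 4.56 mm: the r=3 cylinder gives a regular 24-gon of circumradius 3 (constant along its height) (area = (24/2)·3.000²·sin(360°/24) = 27.95 mm²); (whole slice rotated 80° about Z — lengths, areas and connectivity unchanged). Overall, the cross-section is a single solid region. Net area = 27.95 mm².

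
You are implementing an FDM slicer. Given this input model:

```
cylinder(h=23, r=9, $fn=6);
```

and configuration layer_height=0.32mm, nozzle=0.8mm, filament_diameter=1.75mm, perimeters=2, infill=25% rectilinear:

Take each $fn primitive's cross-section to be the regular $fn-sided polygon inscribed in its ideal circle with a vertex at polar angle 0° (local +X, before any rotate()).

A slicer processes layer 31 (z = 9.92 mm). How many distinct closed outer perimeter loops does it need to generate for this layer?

At z = 9.92 mm: the r=9 cylinder gives a regular 6-gon of circumradius 9 (constant along its height). The result has 1 disconnected region.

1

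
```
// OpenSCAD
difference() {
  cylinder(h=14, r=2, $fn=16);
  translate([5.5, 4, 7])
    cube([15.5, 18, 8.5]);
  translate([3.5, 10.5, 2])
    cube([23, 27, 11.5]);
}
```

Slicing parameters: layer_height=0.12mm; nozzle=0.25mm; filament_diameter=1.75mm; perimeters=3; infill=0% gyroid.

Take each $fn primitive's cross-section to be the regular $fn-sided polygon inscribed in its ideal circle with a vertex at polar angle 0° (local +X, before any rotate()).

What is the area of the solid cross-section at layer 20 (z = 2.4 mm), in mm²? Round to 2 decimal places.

At z = 2.4 mm: the r=2 cylinder contributes a regular 16-gon of circumradius 2 (area = (16/2)·2.000²·sin(360°/16) = 12.25 mm²); the cube at (5.5, 4) does not reach this height (z outside [7, 15.5]); the cube at (3.5, 10.5) (footprint 23×27) is included at this height (area 621.00 mm²); Subtracting the remaining from the first: starting from the r=2 cylinder (12.25 mm²), the 23×27 cube at (3.5, 10.5) misses the remaining region (no effect) — area = 12.25 mm². Overall, the cross-section is a single solid region. Net area = 12.25 mm².

12.25 mm²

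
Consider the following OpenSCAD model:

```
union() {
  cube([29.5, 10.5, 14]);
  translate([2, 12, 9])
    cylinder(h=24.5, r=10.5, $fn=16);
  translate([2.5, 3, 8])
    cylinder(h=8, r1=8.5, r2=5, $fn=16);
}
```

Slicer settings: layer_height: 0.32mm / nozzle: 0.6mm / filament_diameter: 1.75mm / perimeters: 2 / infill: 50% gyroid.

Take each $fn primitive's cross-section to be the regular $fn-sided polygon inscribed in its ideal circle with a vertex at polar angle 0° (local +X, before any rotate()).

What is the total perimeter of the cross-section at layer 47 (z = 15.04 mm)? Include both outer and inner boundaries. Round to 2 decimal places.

71.45 mm

At z = 15.04 mm: the cube is absent (z outside [0, 14]); the r=10.5 cylinder at (2, 12) gives a regular 16-gon of circumradius 10.5 (constant along its height) (perimeter = 2·16·10.500·sin(180°/16) = 65.55 mm); the cone at (2.5, 3) (r1=8.5→r2=5) has section circumradius 5.420 here — a regular 16-gon (perimeter = 2·16·5.420·sin(180°/16) = 33.84 mm); Merging all regions: the regions partially overlap (shared area 54.32 mm²), so the edge portions inside another operand are dropped and the merged outline is re-measured after clipping — boundary = 71.45 mm. Overall, the cross-section is a single solid region. Total boundary length (outer) = 71.45 mm.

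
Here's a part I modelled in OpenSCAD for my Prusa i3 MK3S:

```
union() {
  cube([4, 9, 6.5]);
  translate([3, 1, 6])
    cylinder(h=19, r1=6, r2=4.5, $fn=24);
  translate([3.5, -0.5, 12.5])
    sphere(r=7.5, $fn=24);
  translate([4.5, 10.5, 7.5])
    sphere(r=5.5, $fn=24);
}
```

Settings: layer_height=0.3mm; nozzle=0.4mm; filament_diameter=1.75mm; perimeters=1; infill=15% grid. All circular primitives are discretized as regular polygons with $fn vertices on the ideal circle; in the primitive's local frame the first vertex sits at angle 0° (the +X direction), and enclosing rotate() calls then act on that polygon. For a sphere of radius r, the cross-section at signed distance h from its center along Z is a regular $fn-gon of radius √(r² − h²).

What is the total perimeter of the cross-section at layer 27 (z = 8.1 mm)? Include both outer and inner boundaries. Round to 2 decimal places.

At z = 8.1 mm: the cube does not reach this height (z outside [0, 6.5]); the cone at (3, 1) contributes a regular 24-gon of circumradius 5.834 (interpolated between r1=6 and r2=4.5 at t=0.111) (perimeter = 2·24·5.834·sin(180°/24) = 36.55 mm); the r=7.5 sphere at (3.5, -0.5) contributes a regular 24-gon of circumradius √(7.5²−4.4²) = 6.074 (perimeter = 2·24·6.074·sin(180°/24) = 38.05 mm); the sphere at (4.5, 10.5): section is a regular 24-gon, circumradius = √(r²−h²) = √(5.5²−0.6²) = 5.467 (perimeter = 2·24·5.467·sin(180°/24) = 34.25 mm); Taking the union: the regions partially overlap (shared area 97.63 mm²), so the edge portions inside another operand are dropped and the merged outline is re-measured after clipping — boundary = 62.62 mm. Overall, the cross-section is a single solid region. Total boundary length (outer) = 62.62 mm.

62.62 mm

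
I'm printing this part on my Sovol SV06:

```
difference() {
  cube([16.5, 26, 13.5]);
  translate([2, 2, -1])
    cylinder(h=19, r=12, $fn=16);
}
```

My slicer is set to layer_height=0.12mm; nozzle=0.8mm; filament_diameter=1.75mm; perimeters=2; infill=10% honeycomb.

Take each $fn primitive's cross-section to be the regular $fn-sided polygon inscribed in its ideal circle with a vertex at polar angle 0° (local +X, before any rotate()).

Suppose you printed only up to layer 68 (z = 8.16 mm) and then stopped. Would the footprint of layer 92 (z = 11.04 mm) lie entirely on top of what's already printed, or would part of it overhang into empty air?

Compare the two slices. At z = 8.16: the cube is present — its section is the full 16.5×26 rectangle (area 429.00 mm²); the cylinder at (2, 2): section is a regular 16-gon, circumradius r=12 (area = (16/2)·12.000²·sin(360°/16) = 440.85 mm²); After the difference (first − rest): starting from the 16.5×26 cube (429.00 mm²), the r=12 cylinder at (2, 2) partially overlaps it — only the 161.42 mm² overlap (of its 440.85 mm²) is removed, clipping the outline — area = 267.58 mm². At z = 11.04: the cube (footprint 16.5×26) is included at this height (area 429.00 mm²); the cylinder at (2, 2): section is a regular 16-gon, circumradius r=12 (area = (16/2)·12.000²·sin(360°/16) = 440.85 mm²); After the difference (first − rest): starting from the 16.5×26 cube (429.00 mm²), the r=12 cylinder at (2, 2) partially overlaps it — only the 161.42 mm² overlap (of its 440.85 mm²) is removed, clipping the outline — area = 267.58 mm². Checking containment: the cross-section at z = 11.04 is a subset of the cross-section at z = 8.16.

entirely on top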